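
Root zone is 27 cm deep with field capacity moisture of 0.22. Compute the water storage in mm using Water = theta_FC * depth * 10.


Step 1: Water (mm) = theta_FC * depth (cm) * 10
Step 2: Water = 0.22 * 27 * 10
Step 3: Water = 59.4 mm

59.4


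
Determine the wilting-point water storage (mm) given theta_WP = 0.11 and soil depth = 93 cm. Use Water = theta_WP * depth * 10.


Step 1: Water (mm) = theta_WP * depth * 10
Step 2: Water = 0.11 * 93 * 10
Step 3: Water = 102.3 mm

102.3


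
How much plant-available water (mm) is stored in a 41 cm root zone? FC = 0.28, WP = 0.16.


Step 1: Available water = (FC - WP) * depth * 10
Step 2: AW = (0.28 - 0.16) * 41 * 10
Step 3: AW = 0.12 * 41 * 10
Step 4: AW = 49.2 mm

49.2


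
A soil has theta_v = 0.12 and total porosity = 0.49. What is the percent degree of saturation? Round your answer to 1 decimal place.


Step 1: S = 100 * theta_v / n
Step 2: S = 100 * 0.12 / 0.49
Step 3: S = 24.5%

24.5


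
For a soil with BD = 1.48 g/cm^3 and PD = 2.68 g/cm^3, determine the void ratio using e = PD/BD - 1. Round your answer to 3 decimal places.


Step 1: e = PD / BD - 1
Step 2: e = 2.68 / 1.48 - 1
Step 3: e = 1.81081 - 1
Step 4: e = 0.811

0.811


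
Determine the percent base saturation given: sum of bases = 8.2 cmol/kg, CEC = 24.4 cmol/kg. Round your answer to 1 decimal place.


Step 1: BS = 100 * (sum of bases) / CEC
Step 2: BS = 100 * 8.2 / 24.4
Step 3: BS = 33.6%

33.6


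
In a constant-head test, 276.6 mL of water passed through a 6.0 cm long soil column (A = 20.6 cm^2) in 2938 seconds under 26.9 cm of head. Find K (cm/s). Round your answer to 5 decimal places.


Step 1: K = Q * L / (A * t * h)
Step 2: Numerator = 276.6 * 6.0 = 1659.6
Step 3: Denominator = 20.6 * 2938 * 26.9 = 1628063.32
Step 4: K = 1659.6 / 1628063.32 = 0.00102 cm/s

0.00102


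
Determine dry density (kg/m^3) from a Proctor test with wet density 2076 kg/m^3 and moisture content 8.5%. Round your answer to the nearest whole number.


Step 1: Dry density = wet density / (1 + w/100)
Step 2: Dry density = 2076 / (1 + 8.5/100)
Step 3: Dry density = 2076 / 1.085
Step 4: Dry density = 1913 kg/m^3

1913


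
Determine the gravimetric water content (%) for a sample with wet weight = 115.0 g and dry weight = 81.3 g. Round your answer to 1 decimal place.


Step 1: Water mass = wet - dry = 115.0 - 81.3 = 33.7 g
Step 2: w = 100 * water mass / dry mass
Step 3: w = 100 * 33.7 / 81.3 = 41.5%

41.5


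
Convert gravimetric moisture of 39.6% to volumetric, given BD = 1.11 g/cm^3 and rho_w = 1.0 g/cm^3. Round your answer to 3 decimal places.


Step 1: theta = (w / 100) * BD / rho_w
Step 2: theta = (39.6 / 100) * 1.11 / 1.0
Step 3: theta = 0.396 * 1.11
Step 4: theta = 0.44

0.44


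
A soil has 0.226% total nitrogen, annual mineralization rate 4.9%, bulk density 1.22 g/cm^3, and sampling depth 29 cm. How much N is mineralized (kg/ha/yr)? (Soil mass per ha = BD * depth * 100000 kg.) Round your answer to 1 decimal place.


Step 1: Soil mass per ha = BD * depth * 100000 = 1.22 * 29 * 100000 = 3538000 kg
Step 2: Total N pool = soil mass * N%/100 = 3538000 * 0.226/100 = 7995.88 kg/ha
Step 3: N mineralized = N pool * rate%/100 = 7995.88 * 4.9/100 = 391.8 kg/ha/yr

391.8


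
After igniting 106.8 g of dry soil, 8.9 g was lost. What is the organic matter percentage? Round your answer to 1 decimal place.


Step 1: OM% = 100 * LOI / sample mass
Step 2: OM = 100 * 8.9 / 106.8
Step 3: OM = 8.3%

8.3


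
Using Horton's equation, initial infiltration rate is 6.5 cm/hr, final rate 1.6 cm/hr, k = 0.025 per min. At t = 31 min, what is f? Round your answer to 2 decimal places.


Step 1: f = fc + (f0 - fc) * exp(-k * t)
Step 2: exp(-0.025 * 31) = 0.460704
Step 3: f = 1.6 + (6.5 - 1.6) * 0.460704
Step 4: f = 1.6 + 4.9 * 0.460704
Step 5: f = 3.86 cm/hr

3.86


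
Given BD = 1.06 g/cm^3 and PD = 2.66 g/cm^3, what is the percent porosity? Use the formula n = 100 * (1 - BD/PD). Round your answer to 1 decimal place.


Step 1: Formula: n = 100 * (1 - BD / PD)
Step 2: n = 100 * (1 - 1.06 / 2.66)
Step 3: n = 100 * (1 - 0.3985)
Step 4: n = 60.2%

60.2


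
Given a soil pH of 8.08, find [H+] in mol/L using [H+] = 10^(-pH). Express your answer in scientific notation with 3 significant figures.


Step 1: [H+] = 10^(-pH)
Step 2: [H+] = 10^(-8.08)
Step 3: [H+] = 8.32e-09 mol/L

8.32e-09


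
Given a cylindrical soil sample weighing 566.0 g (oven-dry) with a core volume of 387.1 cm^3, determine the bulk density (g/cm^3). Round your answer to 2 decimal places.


Step 1: Identify the formula: BD = dry mass / volume
Step 2: Substitute values: BD = 566.0 / 387.1
Step 3: BD = 1.46 g/cm^3

1.46


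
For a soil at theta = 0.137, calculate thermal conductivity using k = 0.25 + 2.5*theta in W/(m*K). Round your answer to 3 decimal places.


Step 1: k = 0.25 + 2.5 * theta
Step 2: k = 0.25 + 2.5 * 0.137
Step 3: k = 0.25 + 0.343
Step 4: k = 0.593 W/(m*K)

0.593


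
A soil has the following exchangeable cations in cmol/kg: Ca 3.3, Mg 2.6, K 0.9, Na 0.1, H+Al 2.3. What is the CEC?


Step 1: CEC = Ca + Mg + K + Na + (H+Al)
Step 2: CEC = 3.3 + 2.6 + 0.9 + 0.1 + 2.3
Step 3: CEC = 9.2 cmol/kg

9.2


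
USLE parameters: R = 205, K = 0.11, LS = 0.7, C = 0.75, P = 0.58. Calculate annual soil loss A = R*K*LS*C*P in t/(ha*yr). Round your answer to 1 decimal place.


Step 1: A = R * K * LS * C * P
Step 2: R * K = 205 * 0.11 = 22.55
Step 3: (R*K) * LS = 22.55 * 0.7 = 15.785
Step 4: * C * P = 15.785 * 0.75 * 0.58 = 6.9
Step 5: A = 6.9 t/(ha*yr)

6.9


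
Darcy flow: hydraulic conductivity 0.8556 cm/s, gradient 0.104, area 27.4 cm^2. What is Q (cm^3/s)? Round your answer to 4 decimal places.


Step 1: Apply Darcy's law: Q = K * i * A
Step 2: Q = 0.8556 * 0.104 * 27.4
Step 3: Q = 2.4381 cm^3/s

2.4381


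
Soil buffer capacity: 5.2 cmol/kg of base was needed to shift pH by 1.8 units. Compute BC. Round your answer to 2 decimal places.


Step 1: BC = change in base / change in pH
Step 2: BC = 5.2 / 1.8
Step 3: BC = 2.89 cmol/(kg*pH unit)

2.89


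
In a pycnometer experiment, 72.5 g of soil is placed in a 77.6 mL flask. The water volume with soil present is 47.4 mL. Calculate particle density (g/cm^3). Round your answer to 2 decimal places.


Step 1: Volume of solids = flask volume - water volume with soil
Step 2: V_solids = 77.6 - 47.4 = 30.2 mL
Step 3: Particle density = mass / V_solids = 72.5 / 30.2 = 2.4 g/cm^3

2.4


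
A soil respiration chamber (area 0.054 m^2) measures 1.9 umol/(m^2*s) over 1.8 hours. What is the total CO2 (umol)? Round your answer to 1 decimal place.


Step 1: Convert time to seconds: 1.8 hr * 3600 = 6480.0 s
Step 2: Total = flux * area * time_s
Step 3: Total = 1.9 * 0.054 * 6480.0
Step 4: Total = 664.8 umol

664.8


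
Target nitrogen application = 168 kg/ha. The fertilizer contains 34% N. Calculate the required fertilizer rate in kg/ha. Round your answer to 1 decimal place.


Step 1: Fertilizer rate = target N / (N content / 100)
Step 2: Rate = 168 / (34 / 100)
Step 3: Rate = 168 / 0.34
Step 4: Rate = 494.1 kg/ha

494.1


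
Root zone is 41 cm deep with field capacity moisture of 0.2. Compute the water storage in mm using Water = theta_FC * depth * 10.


Step 1: Water (mm) = theta_FC * depth (cm) * 10
Step 2: Water = 0.2 * 41 * 10
Step 3: Water = 82.0 mm

82.0


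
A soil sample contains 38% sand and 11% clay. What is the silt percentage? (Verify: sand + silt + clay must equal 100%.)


Step 1: sand + silt + clay = 100%
Step 2: silt = 100 - sand - clay
Step 3: silt = 100 - 38 - 11
Step 4: silt = 51%

51


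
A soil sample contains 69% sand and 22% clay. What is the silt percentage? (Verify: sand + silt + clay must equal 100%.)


Step 1: sand + silt + clay = 100%
Step 2: silt = 100 - sand - clay
Step 3: silt = 100 - 69 - 22
Step 4: silt = 9%

9


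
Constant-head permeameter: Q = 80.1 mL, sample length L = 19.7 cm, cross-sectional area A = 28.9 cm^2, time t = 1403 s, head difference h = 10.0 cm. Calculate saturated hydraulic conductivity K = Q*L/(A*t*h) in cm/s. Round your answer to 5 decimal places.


Step 1: K = Q * L / (A * t * h)
Step 2: Numerator = 80.1 * 19.7 = 1577.97
Step 3: Denominator = 28.9 * 1403 * 10.0 = 405467.0
Step 4: K = 1577.97 / 405467.0 = 0.00389 cm/s

0.00389


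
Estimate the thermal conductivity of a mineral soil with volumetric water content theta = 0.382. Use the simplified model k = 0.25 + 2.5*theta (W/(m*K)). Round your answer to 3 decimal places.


Step 1: k = 0.25 + 2.5 * theta
Step 2: k = 0.25 + 2.5 * 0.382
Step 3: k = 0.25 + 0.955
Step 4: k = 1.205 W/(m*K)

1.205


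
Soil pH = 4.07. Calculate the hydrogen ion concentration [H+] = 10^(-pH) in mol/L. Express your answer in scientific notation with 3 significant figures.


Step 1: [H+] = 10^(-pH)
Step 2: [H+] = 10^(-4.07)
Step 3: [H+] = 8.51e-05 mol/L

8.51e-05


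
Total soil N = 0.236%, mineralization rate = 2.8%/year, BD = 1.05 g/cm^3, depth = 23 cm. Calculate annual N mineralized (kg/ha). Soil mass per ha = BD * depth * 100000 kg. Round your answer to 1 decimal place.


Step 1: Soil mass per ha = BD * depth * 100000 = 1.05 * 23 * 100000 = 2415000 kg
Step 2: Total N pool = soil mass * N%/100 = 2415000 * 0.236/100 = 5699.4 kg/ha
Step 3: N mineralized = N pool * rate%/100 = 5699.4 * 2.8/100 = 159.6 kg/ha/yr

159.6


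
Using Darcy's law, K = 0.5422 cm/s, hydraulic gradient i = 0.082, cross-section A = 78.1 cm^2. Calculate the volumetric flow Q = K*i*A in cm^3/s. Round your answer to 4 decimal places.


Step 1: Apply Darcy's law: Q = K * i * A
Step 2: Q = 0.5422 * 0.082 * 78.1
Step 3: Q = 3.4724 cm^3/s

3.4724


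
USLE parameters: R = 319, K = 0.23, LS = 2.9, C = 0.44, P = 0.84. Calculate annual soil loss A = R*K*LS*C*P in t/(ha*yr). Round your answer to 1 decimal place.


Step 1: A = R * K * LS * C * P
Step 2: R * K = 319 * 0.23 = 73.37
Step 3: (R*K) * LS = 73.37 * 2.9 = 212.773
Step 4: * C * P = 212.773 * 0.44 * 0.84 = 78.6
Step 5: A = 78.6 t/(ha*yr)

78.6


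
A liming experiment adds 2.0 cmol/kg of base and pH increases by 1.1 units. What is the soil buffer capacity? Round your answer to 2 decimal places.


Step 1: BC = change in base / change in pH
Step 2: BC = 2.0 / 1.1
Step 3: BC = 1.82 cmol/(kg*pH unit)

1.82


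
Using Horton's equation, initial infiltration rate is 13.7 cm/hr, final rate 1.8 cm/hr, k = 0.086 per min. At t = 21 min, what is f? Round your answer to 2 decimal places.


Step 1: f = fc + (f0 - fc) * exp(-k * t)
Step 2: exp(-0.086 * 21) = 0.16431
Step 3: f = 1.8 + (13.7 - 1.8) * 0.16431
Step 4: f = 1.8 + 11.9 * 0.16431
Step 5: f = 3.76 cm/hr

3.76


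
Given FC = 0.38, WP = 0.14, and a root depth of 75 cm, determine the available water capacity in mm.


Step 1: Available water = (FC - WP) * depth * 10
Step 2: AW = (0.38 - 0.14) * 75 * 10
Step 3: AW = 0.24 * 75 * 10
Step 4: AW = 180.0 mm

180.0


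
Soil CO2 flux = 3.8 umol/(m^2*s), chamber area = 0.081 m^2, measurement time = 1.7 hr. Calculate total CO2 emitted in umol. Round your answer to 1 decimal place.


Step 1: Convert time to seconds: 1.7 hr * 3600 = 6120.0 s
Step 2: Total = flux * area * time_s
Step 3: Total = 3.8 * 0.081 * 6120.0
Step 4: Total = 1883.7 umol

1883.7


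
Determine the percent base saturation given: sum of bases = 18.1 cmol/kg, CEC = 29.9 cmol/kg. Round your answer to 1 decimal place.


Step 1: BS = 100 * (sum of bases) / CEC
Step 2: BS = 100 * 18.1 / 29.9
Step 3: BS = 60.5%

60.5


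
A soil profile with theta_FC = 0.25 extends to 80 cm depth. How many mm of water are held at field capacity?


Step 1: Water (mm) = theta_FC * depth (cm) * 10
Step 2: Water = 0.25 * 80 * 10
Step 3: Water = 200.0 mm

200.0


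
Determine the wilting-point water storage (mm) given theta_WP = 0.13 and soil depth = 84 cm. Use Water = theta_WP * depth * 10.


Step 1: Water (mm) = theta_WP * depth * 10
Step 2: Water = 0.13 * 84 * 10
Step 3: Water = 109.2 mm

109.2


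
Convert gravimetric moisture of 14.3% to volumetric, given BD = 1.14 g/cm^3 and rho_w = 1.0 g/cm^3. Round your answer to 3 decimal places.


Step 1: theta = (w / 100) * BD / rho_w
Step 2: theta = (14.3 / 100) * 1.14 / 1.0
Step 3: theta = 0.143 * 1.14
Step 4: theta = 0.163

0.163


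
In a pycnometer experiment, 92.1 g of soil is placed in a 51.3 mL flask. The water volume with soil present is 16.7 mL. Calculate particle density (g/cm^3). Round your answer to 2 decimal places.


Step 1: Volume of solids = flask volume - water volume with soil
Step 2: V_solids = 51.3 - 16.7 = 34.6 mL
Step 3: Particle density = mass / V_solids = 92.1 / 34.6 = 2.66 g/cm^3

2.66


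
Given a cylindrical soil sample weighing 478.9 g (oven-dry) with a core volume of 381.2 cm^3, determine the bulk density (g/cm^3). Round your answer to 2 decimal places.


Step 1: Identify the formula: BD = dry mass / volume
Step 2: Substitute values: BD = 478.9 / 381.2
Step 3: BD = 1.26 g/cm^3

1.26


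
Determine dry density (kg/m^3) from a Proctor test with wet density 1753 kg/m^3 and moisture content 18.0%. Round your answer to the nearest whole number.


Step 1: Dry density = wet density / (1 + w/100)
Step 2: Dry density = 1753 / (1 + 18.0/100)
Step 3: Dry density = 1753 / 1.18
Step 4: Dry density = 1486 kg/m^3

1486


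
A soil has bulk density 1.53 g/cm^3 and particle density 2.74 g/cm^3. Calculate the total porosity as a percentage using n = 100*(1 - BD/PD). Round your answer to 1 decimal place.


Step 1: Formula: n = 100 * (1 - BD / PD)
Step 2: n = 100 * (1 - 1.53 / 2.74)
Step 3: n = 100 * (1 - 0.55839)
Step 4: n = 44.2%

44.2


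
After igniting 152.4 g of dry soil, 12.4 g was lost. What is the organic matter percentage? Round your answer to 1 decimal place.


Step 1: OM% = 100 * LOI / sample mass
Step 2: OM = 100 * 12.4 / 152.4
Step 3: OM = 8.1%

8.1


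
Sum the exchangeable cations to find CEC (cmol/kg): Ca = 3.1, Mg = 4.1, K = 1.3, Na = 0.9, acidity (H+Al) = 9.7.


Step 1: CEC = Ca + Mg + K + Na + (H+Al)
Step 2: CEC = 3.1 + 4.1 + 1.3 + 0.9 + 9.7
Step 3: CEC = 19.1 cmol/kg

19.1


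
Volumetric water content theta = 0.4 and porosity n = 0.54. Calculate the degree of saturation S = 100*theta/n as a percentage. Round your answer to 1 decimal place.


Step 1: S = 100 * theta_v / n
Step 2: S = 100 * 0.4 / 0.54
Step 3: S = 74.1%

74.1


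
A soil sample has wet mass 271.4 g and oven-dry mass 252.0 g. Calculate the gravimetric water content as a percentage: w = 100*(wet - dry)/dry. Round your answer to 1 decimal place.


Step 1: Water mass = wet - dry = 271.4 - 252.0 = 19.4 g
Step 2: w = 100 * water mass / dry mass
Step 3: w = 100 * 19.4 / 252.0 = 7.7%

7.7


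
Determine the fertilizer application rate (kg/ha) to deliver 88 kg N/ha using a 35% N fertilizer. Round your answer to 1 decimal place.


Step 1: Fertilizer rate = target N / (N content / 100)
Step 2: Rate = 88 / (35 / 100)
Step 3: Rate = 88 / 0.35
Step 4: Rate = 251.4 kg/ha

251.4


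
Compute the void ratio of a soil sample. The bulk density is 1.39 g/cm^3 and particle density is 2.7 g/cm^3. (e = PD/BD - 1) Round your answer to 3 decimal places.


Step 1: e = PD / BD - 1
Step 2: e = 2.7 / 1.39 - 1
Step 3: e = 1.94245 - 1
Step 4: e = 0.942

0.942


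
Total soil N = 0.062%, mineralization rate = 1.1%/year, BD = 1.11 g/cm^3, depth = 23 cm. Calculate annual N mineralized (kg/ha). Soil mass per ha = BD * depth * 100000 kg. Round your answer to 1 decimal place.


Step 1: Soil mass per ha = BD * depth * 100000 = 1.11 * 23 * 100000 = 2553000 kg
Step 2: Total N pool = soil mass * N%/100 = 2553000 * 0.062/100 = 1582.86 kg/ha
Step 3: N mineralized = N pool * rate%/100 = 1582.86 * 1.1/100 = 17.4 kg/ha/yr

17.4


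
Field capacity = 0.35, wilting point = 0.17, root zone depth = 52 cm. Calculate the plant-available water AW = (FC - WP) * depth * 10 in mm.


Step 1: Available water = (FC - WP) * depth * 10
Step 2: AW = (0.35 - 0.17) * 52 * 10
Step 3: AW = 0.18 * 52 * 10
Step 4: AW = 93.6 mm

93.6


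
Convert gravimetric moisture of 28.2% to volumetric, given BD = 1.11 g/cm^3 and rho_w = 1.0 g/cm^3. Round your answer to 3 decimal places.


Step 1: theta = (w / 100) * BD / rho_w
Step 2: theta = (28.2 / 100) * 1.11 / 1.0
Step 3: theta = 0.282 * 1.11
Step 4: theta = 0.313

0.313


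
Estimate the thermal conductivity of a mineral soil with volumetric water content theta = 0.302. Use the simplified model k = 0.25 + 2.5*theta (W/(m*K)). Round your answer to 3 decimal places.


Step 1: k = 0.25 + 2.5 * theta
Step 2: k = 0.25 + 2.5 * 0.302
Step 3: k = 0.25 + 0.755
Step 4: k = 1.005 W/(m*K)

1.005


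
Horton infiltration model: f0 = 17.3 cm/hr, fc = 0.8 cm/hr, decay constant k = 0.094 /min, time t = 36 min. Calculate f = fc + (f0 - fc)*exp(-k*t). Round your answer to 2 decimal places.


Step 1: f = fc + (f0 - fc) * exp(-k * t)
Step 2: exp(-0.094 * 36) = 0.033912
Step 3: f = 0.8 + (17.3 - 0.8) * 0.033912
Step 4: f = 0.8 + 16.5 * 0.033912
Step 5: f = 1.36 cm/hr

1.36


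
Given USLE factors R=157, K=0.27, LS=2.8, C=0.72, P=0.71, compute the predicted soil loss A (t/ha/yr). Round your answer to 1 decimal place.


Step 1: A = R * K * LS * C * P
Step 2: R * K = 157 * 0.27 = 42.39
Step 3: (R*K) * LS = 42.39 * 2.8 = 118.692
Step 4: * C * P = 118.692 * 0.72 * 0.71 = 60.7
Step 5: A = 60.7 t/(ha*yr)

60.7


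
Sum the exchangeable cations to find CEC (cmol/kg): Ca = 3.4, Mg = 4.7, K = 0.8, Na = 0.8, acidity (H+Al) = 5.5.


Step 1: CEC = Ca + Mg + K + Na + (H+Al)
Step 2: CEC = 3.4 + 4.7 + 0.8 + 0.8 + 5.5
Step 3: CEC = 15.2 cmol/kg

15.2


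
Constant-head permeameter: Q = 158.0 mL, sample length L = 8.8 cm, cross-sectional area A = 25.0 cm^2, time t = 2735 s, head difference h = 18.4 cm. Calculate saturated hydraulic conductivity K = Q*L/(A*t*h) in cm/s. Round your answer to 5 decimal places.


Step 1: K = Q * L / (A * t * h)
Step 2: Numerator = 158.0 * 8.8 = 1390.4
Step 3: Denominator = 25.0 * 2735 * 18.4 = 1258100.0
Step 4: K = 1390.4 / 1258100.0 = 0.00111 cm/s

0.00111


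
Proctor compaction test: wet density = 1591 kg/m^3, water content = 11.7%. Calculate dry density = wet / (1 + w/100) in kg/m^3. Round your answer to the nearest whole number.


Step 1: Dry density = wet density / (1 + w/100)
Step 2: Dry density = 1591 / (1 + 11.7/100)
Step 3: Dry density = 1591 / 1.117
Step 4: Dry density = 1424 kg/m^3

1424


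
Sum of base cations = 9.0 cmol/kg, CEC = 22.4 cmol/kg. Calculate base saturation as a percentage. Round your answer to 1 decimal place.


Step 1: BS = 100 * (sum of bases) / CEC
Step 2: BS = 100 * 9.0 / 22.4
Step 3: BS = 40.2%

40.2


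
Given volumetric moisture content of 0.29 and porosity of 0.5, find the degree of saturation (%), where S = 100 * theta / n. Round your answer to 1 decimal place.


Step 1: S = 100 * theta_v / n
Step 2: S = 100 * 0.29 / 0.5
Step 3: S = 58.0%

58.0


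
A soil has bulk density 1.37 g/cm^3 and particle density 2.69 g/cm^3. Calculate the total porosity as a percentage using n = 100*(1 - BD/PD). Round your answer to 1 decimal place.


Step 1: Formula: n = 100 * (1 - BD / PD)
Step 2: n = 100 * (1 - 1.37 / 2.69)
Step 3: n = 100 * (1 - 0.50929)
Step 4: n = 49.1%

49.1


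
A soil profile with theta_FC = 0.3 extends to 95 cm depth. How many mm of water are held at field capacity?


Step 1: Water (mm) = theta_FC * depth (cm) * 10
Step 2: Water = 0.3 * 95 * 10
Step 3: Water = 285.0 mm

285.0


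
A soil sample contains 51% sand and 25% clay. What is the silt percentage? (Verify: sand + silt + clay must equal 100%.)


Step 1: sand + silt + clay = 100%
Step 2: silt = 100 - sand - clay
Step 3: silt = 100 - 51 - 25
Step 4: silt = 24%

24


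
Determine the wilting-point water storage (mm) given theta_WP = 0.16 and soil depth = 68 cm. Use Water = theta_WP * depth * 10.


Step 1: Water (mm) = theta_WP * depth * 10
Step 2: Water = 0.16 * 68 * 10
Step 3: Water = 108.8 mm

108.8


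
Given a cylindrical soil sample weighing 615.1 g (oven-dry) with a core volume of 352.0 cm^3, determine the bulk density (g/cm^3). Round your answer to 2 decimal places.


Step 1: Identify the formula: BD = dry mass / volume
Step 2: Substitute values: BD = 615.1 / 352.0
Step 3: BD = 1.75 g/cm^3

1.75


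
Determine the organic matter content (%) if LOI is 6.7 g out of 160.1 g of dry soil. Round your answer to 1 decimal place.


Step 1: OM% = 100 * LOI / sample mass
Step 2: OM = 100 * 6.7 / 160.1
Step 3: OM = 4.2%

4.2


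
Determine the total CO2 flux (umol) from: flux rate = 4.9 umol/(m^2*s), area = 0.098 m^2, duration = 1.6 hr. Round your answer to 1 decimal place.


Step 1: Convert time to seconds: 1.6 hr * 3600 = 5760.0 s
Step 2: Total = flux * area * time_s
Step 3: Total = 4.9 * 0.098 * 5760.0
Step 4: Total = 2766.0 umol

2766.0


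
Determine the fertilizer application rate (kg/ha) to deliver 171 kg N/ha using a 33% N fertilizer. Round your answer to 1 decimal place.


Step 1: Fertilizer rate = target N / (N content / 100)
Step 2: Rate = 171 / (33 / 100)
Step 3: Rate = 171 / 0.33
Step 4: Rate = 518.2 kg/ha

518.2


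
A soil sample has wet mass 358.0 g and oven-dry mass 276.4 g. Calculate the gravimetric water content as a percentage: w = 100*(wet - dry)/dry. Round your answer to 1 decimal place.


Step 1: Water mass = wet - dry = 358.0 - 276.4 = 81.6 g
Step 2: w = 100 * water mass / dry mass
Step 3: w = 100 * 81.6 / 276.4 = 29.5%

29.5


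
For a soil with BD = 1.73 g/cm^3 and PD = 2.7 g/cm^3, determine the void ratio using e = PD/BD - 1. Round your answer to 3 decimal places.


Step 1: e = PD / BD - 1
Step 2: e = 2.7 / 1.73 - 1
Step 3: e = 1.56069 - 1
Step 4: e = 0.561

0.561


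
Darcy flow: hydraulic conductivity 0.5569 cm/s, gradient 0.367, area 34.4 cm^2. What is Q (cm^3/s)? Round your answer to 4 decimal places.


Step 1: Apply Darcy's law: Q = K * i * A
Step 2: Q = 0.5569 * 0.367 * 34.4
Step 3: Q = 7.0308 cm^3/s

7.0308


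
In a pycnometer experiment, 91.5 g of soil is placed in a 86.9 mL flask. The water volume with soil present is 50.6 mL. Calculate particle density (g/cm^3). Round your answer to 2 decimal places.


Step 1: Volume of solids = flask volume - water volume with soil
Step 2: V_solids = 86.9 - 50.6 = 36.3 mL
Step 3: Particle density = mass / V_solids = 91.5 / 36.3 = 2.52 g/cm^3

2.52


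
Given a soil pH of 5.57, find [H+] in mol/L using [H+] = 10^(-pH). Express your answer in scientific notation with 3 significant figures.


Step 1: [H+] = 10^(-pH)
Step 2: [H+] = 10^(-5.57)
Step 3: [H+] = 2.69e-06 mol/L

2.69e-06


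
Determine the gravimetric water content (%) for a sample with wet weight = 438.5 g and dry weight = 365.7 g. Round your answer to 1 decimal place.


Step 1: Water mass = wet - dry = 438.5 - 365.7 = 72.8 g
Step 2: w = 100 * water mass / dry mass
Step 3: w = 100 * 72.8 / 365.7 = 19.9%

19.9


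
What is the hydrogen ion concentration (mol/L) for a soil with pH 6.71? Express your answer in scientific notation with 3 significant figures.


Step 1: [H+] = 10^(-pH)
Step 2: [H+] = 10^(-6.71)
Step 3: [H+] = 1.95e-07 mol/L

1.95e-07


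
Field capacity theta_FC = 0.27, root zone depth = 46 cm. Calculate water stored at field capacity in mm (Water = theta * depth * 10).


Step 1: Water (mm) = theta_FC * depth (cm) * 10
Step 2: Water = 0.27 * 46 * 10
Step 3: Water = 124.2 mm

124.2


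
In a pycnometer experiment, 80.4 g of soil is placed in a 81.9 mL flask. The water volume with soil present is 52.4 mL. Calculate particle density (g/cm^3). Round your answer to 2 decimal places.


Step 1: Volume of solids = flask volume - water volume with soil
Step 2: V_solids = 81.9 - 52.4 = 29.5 mL
Step 3: Particle density = mass / V_solids = 80.4 / 29.5 = 2.73 g/cm^3

2.73


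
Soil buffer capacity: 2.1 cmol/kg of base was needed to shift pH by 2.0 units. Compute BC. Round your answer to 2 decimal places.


Step 1: BC = change in base / change in pH
Step 2: BC = 2.1 / 2.0
Step 3: BC = 1.05 cmol/(kg*pH unit)

1.05


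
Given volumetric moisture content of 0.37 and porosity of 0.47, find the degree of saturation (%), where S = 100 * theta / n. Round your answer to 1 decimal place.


Step 1: S = 100 * theta_v / n
Step 2: S = 100 * 0.37 / 0.47
Step 3: S = 78.7%

78.7


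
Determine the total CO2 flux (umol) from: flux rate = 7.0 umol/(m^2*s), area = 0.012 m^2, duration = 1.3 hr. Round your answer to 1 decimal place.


Step 1: Convert time to seconds: 1.3 hr * 3600 = 4680.0 s
Step 2: Total = flux * area * time_s
Step 3: Total = 7.0 * 0.012 * 4680.0
Step 4: Total = 393.1 umol

393.1


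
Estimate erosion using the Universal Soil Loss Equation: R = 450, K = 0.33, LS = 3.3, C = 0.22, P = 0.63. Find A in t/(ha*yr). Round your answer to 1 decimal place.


Step 1: A = R * K * LS * C * P
Step 2: R * K = 450 * 0.33 = 148.5
Step 3: (R*K) * LS = 148.5 * 3.3 = 490.05
Step 4: * C * P = 490.05 * 0.22 * 0.63 = 67.9
Step 5: A = 67.9 t/(ha*yr)

67.9


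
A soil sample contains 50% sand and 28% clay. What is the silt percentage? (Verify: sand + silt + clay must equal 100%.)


Step 1: sand + silt + clay = 100%
Step 2: silt = 100 - sand - clay
Step 3: silt = 100 - 50 - 28
Step 4: silt = 22%

22


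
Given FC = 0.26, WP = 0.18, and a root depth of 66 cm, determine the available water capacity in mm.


Step 1: Available water = (FC - WP) * depth * 10
Step 2: AW = (0.26 - 0.18) * 66 * 10
Step 3: AW = 0.08 * 66 * 10
Step 4: AW = 52.8 mm

52.8


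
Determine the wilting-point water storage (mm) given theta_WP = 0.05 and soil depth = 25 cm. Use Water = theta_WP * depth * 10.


Step 1: Water (mm) = theta_WP * depth * 10
Step 2: Water = 0.05 * 25 * 10
Step 3: Water = 12.5 mm

12.5


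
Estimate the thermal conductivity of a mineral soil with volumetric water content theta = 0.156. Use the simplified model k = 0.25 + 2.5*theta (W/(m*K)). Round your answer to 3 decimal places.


Step 1: k = 0.25 + 2.5 * theta
Step 2: k = 0.25 + 2.5 * 0.156
Step 3: k = 0.25 + 0.39
Step 4: k = 0.64 W/(m*K)

0.64


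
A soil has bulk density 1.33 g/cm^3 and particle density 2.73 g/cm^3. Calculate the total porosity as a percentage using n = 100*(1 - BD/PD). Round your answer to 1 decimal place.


Step 1: Formula: n = 100 * (1 - BD / PD)
Step 2: n = 100 * (1 - 1.33 / 2.73)
Step 3: n = 100 * (1 - 0.48718)
Step 4: n = 51.3%

51.3


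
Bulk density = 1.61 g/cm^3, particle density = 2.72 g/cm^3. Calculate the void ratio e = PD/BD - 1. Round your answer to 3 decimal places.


Step 1: e = PD / BD - 1
Step 2: e = 2.72 / 1.61 - 1
Step 3: e = 1.68944 - 1
Step 4: e = 0.689

0.689


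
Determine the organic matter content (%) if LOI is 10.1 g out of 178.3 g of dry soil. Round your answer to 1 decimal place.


Step 1: OM% = 100 * LOI / sample mass
Step 2: OM = 100 * 10.1 / 178.3
Step 3: OM = 5.7%

5.7


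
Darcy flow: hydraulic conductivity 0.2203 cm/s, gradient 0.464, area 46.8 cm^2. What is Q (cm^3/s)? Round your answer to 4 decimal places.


Step 1: Apply Darcy's law: Q = K * i * A
Step 2: Q = 0.2203 * 0.464 * 46.8
Step 3: Q = 4.7839 cm^3/s

4.7839


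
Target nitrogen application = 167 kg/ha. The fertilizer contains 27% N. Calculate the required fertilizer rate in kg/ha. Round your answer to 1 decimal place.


Step 1: Fertilizer rate = target N / (N content / 100)
Step 2: Rate = 167 / (27 / 100)
Step 3: Rate = 167 / 0.27
Step 4: Rate = 618.5 kg/ha

618.5


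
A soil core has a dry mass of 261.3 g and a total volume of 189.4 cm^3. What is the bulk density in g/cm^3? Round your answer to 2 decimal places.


Step 1: Identify the formula: BD = dry mass / volume
Step 2: Substitute values: BD = 261.3 / 189.4
Step 3: BD = 1.38 g/cm^3

1.38


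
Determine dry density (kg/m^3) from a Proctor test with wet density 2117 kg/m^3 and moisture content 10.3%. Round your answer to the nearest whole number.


Step 1: Dry density = wet density / (1 + w/100)
Step 2: Dry density = 2117 / (1 + 10.3/100)
Step 3: Dry density = 2117 / 1.103
Step 4: Dry density = 1919 kg/m^3

1919


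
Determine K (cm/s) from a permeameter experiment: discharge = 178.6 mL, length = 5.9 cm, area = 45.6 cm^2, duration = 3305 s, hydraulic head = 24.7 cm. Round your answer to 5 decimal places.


Step 1: K = Q * L / (A * t * h)
Step 2: Numerator = 178.6 * 5.9 = 1053.74
Step 3: Denominator = 45.6 * 3305 * 24.7 = 3722487.6
Step 4: K = 1053.74 / 3722487.6 = 0.00028 cm/s

0.00028


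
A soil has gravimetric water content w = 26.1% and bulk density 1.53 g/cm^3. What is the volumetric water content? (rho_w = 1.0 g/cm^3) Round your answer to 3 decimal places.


Step 1: theta = (w / 100) * BD / rho_w
Step 2: theta = (26.1 / 100) * 1.53 / 1.0
Step 3: theta = 0.261 * 1.53
Step 4: theta = 0.399

0.399


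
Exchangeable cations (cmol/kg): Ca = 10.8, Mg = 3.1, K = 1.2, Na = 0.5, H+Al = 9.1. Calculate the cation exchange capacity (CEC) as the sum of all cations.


Step 1: CEC = Ca + Mg + K + Na + (H+Al)
Step 2: CEC = 10.8 + 3.1 + 1.2 + 0.5 + 9.1
Step 3: CEC = 24.7 cmol/kg

24.7


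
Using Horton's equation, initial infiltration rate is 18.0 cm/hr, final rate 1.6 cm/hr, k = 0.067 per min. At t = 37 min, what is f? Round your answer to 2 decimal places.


Step 1: f = fc + (f0 - fc) * exp(-k * t)
Step 2: exp(-0.067 * 37) = 0.083827
Step 3: f = 1.6 + (18.0 - 1.6) * 0.083827
Step 4: f = 1.6 + 16.4 * 0.083827
Step 5: f = 2.97 cm/hr

2.97


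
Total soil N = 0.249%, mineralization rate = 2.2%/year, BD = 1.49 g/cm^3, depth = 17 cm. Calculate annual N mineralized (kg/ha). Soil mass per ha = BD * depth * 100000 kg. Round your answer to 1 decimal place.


Step 1: Soil mass per ha = BD * depth * 100000 = 1.49 * 17 * 100000 = 2533000 kg
Step 2: Total N pool = soil mass * N%/100 = 2533000 * 0.249/100 = 6307.17 kg/ha
Step 3: N mineralized = N pool * rate%/100 = 6307.17 * 2.2/100 = 138.8 kg/ha/yr

138.8


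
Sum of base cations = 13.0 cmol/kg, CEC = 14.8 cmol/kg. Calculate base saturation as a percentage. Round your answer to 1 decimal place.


Step 1: BS = 100 * (sum of bases) / CEC
Step 2: BS = 100 * 13.0 / 14.8
Step 3: BS = 87.8%

87.8


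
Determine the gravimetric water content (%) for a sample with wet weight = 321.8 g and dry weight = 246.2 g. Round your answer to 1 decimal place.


Step 1: Water mass = wet - dry = 321.8 - 246.2 = 75.6 g
Step 2: w = 100 * water mass / dry mass
Step 3: w = 100 * 75.6 / 246.2 = 30.7%

30.7


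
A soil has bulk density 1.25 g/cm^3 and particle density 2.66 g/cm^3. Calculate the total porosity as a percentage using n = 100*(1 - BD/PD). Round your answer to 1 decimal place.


Step 1: Formula: n = 100 * (1 - BD / PD)
Step 2: n = 100 * (1 - 1.25 / 2.66)
Step 3: n = 100 * (1 - 0.46992)
Step 4: n = 53.0%

53.0


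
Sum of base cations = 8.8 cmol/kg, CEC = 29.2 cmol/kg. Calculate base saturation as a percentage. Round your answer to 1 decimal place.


Step 1: BS = 100 * (sum of bases) / CEC
Step 2: BS = 100 * 8.8 / 29.2
Step 3: BS = 30.1%

30.1


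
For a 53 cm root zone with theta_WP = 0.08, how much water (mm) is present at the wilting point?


Step 1: Water (mm) = theta_WP * depth * 10
Step 2: Water = 0.08 * 53 * 10
Step 3: Water = 42.4 mm

42.4


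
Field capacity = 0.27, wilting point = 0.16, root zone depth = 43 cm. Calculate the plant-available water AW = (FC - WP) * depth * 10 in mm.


Step 1: Available water = (FC - WP) * depth * 10
Step 2: AW = (0.27 - 0.16) * 43 * 10
Step 3: AW = 0.11 * 43 * 10
Step 4: AW = 47.3 mm

47.3


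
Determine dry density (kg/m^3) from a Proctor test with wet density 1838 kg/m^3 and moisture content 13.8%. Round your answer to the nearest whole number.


Step 1: Dry density = wet density / (1 + w/100)
Step 2: Dry density = 1838 / (1 + 13.8/100)
Step 3: Dry density = 1838 / 1.138
Step 4: Dry density = 1615 kg/m^3

1615


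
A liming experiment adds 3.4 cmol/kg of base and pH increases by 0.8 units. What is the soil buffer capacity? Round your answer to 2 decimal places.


Step 1: BC = change in base / change in pH
Step 2: BC = 3.4 / 0.8
Step 3: BC = 4.25 cmol/(kg*pH unit)

4.25


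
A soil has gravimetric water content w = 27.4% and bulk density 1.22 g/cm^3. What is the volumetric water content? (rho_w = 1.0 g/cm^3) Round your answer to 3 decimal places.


Step 1: theta = (w / 100) * BD / rho_w
Step 2: theta = (27.4 / 100) * 1.22 / 1.0
Step 3: theta = 0.274 * 1.22
Step 4: theta = 0.334

0.334


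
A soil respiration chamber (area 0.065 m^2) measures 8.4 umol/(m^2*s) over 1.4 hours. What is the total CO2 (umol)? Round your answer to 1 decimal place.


Step 1: Convert time to seconds: 1.4 hr * 3600 = 5040.0 s
Step 2: Total = flux * area * time_s
Step 3: Total = 8.4 * 0.065 * 5040.0
Step 4: Total = 2751.8 umol

2751.8


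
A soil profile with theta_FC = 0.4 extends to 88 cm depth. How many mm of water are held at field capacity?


Step 1: Water (mm) = theta_FC * depth (cm) * 10
Step 2: Water = 0.4 * 88 * 10
Step 3: Water = 352.0 mm

352.0


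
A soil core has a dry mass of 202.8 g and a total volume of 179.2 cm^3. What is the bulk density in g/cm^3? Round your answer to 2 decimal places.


Step 1: Identify the formula: BD = dry mass / volume
Step 2: Substitute values: BD = 202.8 / 179.2
Step 3: BD = 1.13 g/cm^3

1.13


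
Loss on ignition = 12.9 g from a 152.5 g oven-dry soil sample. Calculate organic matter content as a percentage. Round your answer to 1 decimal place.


Step 1: OM% = 100 * LOI / sample mass
Step 2: OM = 100 * 12.9 / 152.5
Step 3: OM = 8.5%

8.5


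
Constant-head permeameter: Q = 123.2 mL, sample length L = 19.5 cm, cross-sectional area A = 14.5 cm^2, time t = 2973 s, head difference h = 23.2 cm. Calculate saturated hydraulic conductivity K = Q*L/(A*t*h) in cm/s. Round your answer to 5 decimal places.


Step 1: K = Q * L / (A * t * h)
Step 2: Numerator = 123.2 * 19.5 = 2402.4
Step 3: Denominator = 14.5 * 2973 * 23.2 = 1000117.2
Step 4: K = 2402.4 / 1000117.2 = 0.0024 cm/s

0.0024


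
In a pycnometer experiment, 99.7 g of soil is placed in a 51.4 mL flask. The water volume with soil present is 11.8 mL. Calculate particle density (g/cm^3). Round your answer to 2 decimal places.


Step 1: Volume of solids = flask volume - water volume with soil
Step 2: V_solids = 51.4 - 11.8 = 39.6 mL
Step 3: Particle density = mass / V_solids = 99.7 / 39.6 = 2.52 g/cm^3

2.52


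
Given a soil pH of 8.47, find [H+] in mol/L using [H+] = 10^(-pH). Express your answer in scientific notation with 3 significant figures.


Step 1: [H+] = 10^(-pH)
Step 2: [H+] = 10^(-8.47)
Step 3: [H+] = 3.39e-09 mol/L

3.39e-09


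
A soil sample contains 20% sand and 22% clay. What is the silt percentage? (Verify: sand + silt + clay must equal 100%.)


Step 1: sand + silt + clay = 100%
Step 2: silt = 100 - sand - clay
Step 3: silt = 100 - 20 - 22
Step 4: silt = 58%

58


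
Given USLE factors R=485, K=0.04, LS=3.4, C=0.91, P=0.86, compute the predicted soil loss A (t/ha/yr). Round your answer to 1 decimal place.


Step 1: A = R * K * LS * C * P
Step 2: R * K = 485 * 0.04 = 19.4
Step 3: (R*K) * LS = 19.4 * 3.4 = 65.96
Step 4: * C * P = 65.96 * 0.91 * 0.86 = 51.6
Step 5: A = 51.6 t/(ha*yr)

51.6


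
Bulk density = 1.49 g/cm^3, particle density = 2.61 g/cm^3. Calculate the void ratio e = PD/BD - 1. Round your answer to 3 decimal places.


Step 1: e = PD / BD - 1
Step 2: e = 2.61 / 1.49 - 1
Step 3: e = 1.75168 - 1
Step 4: e = 0.752

0.752


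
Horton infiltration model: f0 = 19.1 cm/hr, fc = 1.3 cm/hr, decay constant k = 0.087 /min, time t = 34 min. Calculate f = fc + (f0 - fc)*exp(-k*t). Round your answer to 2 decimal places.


Step 1: f = fc + (f0 - fc) * exp(-k * t)
Step 2: exp(-0.087 * 34) = 0.051923
Step 3: f = 1.3 + (19.1 - 1.3) * 0.051923
Step 4: f = 1.3 + 17.8 * 0.051923
Step 5: f = 2.22 cm/hr

2.22


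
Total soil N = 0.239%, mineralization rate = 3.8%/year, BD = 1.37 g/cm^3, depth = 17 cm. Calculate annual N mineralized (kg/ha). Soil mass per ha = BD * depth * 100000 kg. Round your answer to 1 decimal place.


Step 1: Soil mass per ha = BD * depth * 100000 = 1.37 * 17 * 100000 = 2329000 kg
Step 2: Total N pool = soil mass * N%/100 = 2329000 * 0.239/100 = 5566.31 kg/ha
Step 3: N mineralized = N pool * rate%/100 = 5566.31 * 3.8/100 = 211.5 kg/ha/yr

211.5


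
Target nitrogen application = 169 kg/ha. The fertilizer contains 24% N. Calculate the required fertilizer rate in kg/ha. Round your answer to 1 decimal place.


Step 1: Fertilizer rate = target N / (N content / 100)
Step 2: Rate = 169 / (24 / 100)
Step 3: Rate = 169 / 0.24
Step 4: Rate = 704.2 kg/ha

704.2


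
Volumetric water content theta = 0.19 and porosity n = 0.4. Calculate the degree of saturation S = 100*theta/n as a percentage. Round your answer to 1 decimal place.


Step 1: S = 100 * theta_v / n
Step 2: S = 100 * 0.19 / 0.4
Step 3: S = 47.5%

47.5


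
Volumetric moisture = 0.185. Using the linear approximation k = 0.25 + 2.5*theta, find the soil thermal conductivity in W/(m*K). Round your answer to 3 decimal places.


Step 1: k = 0.25 + 2.5 * theta
Step 2: k = 0.25 + 2.5 * 0.185
Step 3: k = 0.25 + 0.463
Step 4: k = 0.713 W/(m*K)

0.713


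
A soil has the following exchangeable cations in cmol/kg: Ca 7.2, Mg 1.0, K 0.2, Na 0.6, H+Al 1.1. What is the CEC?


Step 1: CEC = Ca + Mg + K + Na + (H+Al)
Step 2: CEC = 7.2 + 1.0 + 0.2 + 0.6 + 1.1
Step 3: CEC = 10.1 cmol/kg

10.1


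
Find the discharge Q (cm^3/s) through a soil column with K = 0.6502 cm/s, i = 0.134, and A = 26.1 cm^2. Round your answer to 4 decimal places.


Step 1: Apply Darcy's law: Q = K * i * A
Step 2: Q = 0.6502 * 0.134 * 26.1
Step 3: Q = 2.274 cm^3/s

2.274


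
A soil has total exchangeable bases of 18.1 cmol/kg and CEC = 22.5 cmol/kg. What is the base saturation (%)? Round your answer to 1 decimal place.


Step 1: BS = 100 * (sum of bases) / CEC
Step 2: BS = 100 * 18.1 / 22.5
Step 3: BS = 80.4%

80.4


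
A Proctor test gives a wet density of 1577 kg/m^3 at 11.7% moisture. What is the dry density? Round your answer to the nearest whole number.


Step 1: Dry density = wet density / (1 + w/100)
Step 2: Dry density = 1577 / (1 + 11.7/100)
Step 3: Dry density = 1577 / 1.117
Step 4: Dry density = 1412 kg/m^3

1412


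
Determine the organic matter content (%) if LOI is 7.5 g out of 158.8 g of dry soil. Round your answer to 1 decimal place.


Step 1: OM% = 100 * LOI / sample mass
Step 2: OM = 100 * 7.5 / 158.8
Step 3: OM = 4.7%

4.7


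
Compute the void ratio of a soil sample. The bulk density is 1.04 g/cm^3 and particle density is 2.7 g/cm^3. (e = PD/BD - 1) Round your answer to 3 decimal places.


Step 1: e = PD / BD - 1
Step 2: e = 2.7 / 1.04 - 1
Step 3: e = 2.59615 - 1
Step 4: e = 1.596

1.596


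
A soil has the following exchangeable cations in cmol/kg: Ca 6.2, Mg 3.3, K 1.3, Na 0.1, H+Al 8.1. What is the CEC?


Step 1: CEC = Ca + Mg + K + Na + (H+Al)
Step 2: CEC = 6.2 + 3.3 + 1.3 + 0.1 + 8.1
Step 3: CEC = 19.0 cmol/kg

19.0


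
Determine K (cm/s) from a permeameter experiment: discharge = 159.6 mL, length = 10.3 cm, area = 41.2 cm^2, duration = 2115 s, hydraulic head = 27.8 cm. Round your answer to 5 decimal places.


Step 1: K = Q * L / (A * t * h)
Step 2: Numerator = 159.6 * 10.3 = 1643.88
Step 3: Denominator = 41.2 * 2115 * 27.8 = 2422436.4
Step 4: K = 1643.88 / 2422436.4 = 0.00068 cm/s

0.00068


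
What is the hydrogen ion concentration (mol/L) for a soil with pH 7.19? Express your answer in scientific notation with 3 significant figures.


Step 1: [H+] = 10^(-pH)
Step 2: [H+] = 10^(-7.19)
Step 3: [H+] = 6.46e-08 mol/L

6.46e-08


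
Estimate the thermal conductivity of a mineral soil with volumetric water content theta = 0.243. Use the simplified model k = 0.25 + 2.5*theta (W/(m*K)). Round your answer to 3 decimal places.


Step 1: k = 0.25 + 2.5 * theta
Step 2: k = 0.25 + 2.5 * 0.243
Step 3: k = 0.25 + 0.608
Step 4: k = 0.858 W/(m*K)

0.858
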